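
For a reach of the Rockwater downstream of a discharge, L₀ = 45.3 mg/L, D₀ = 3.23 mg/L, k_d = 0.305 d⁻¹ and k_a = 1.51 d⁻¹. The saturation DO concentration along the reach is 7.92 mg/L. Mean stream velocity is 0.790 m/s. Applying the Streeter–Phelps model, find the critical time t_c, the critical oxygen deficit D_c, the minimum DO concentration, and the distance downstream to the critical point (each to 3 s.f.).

t_c ≈ 1.05 d; D_c ≈ 6.64 mg/L; min DO ≈ 1.28 mg/L; x_c ≈ 71.9 km

With k_a/k_d = 4.951 and 1 − D₀(k_a−k_d)/(k_d L₀) = 0.7183,
t_c = ln(4.951 × 0.7183) / (1.51 − 0.305) = ln(3.556) / 1.205 = 1.269/1.205 = 1.053 d.
L(t_c) = L₀ e^(−k_d t_c) = 45.3 × 0.7253 = 32.86 mg/L, and at the critical point k_a D_c = k_d L, so D_c = (0.305/1.51) × 32.86 = 6.637 mg/L.
Minimum DO = C_s − D_c = 7.92 − 6.637 = 1.283 mg/L.
x_c = v t_c = 0.790 m/s × 1.053 d × 86400 s/d = 71860 m ≈ 71.9 km.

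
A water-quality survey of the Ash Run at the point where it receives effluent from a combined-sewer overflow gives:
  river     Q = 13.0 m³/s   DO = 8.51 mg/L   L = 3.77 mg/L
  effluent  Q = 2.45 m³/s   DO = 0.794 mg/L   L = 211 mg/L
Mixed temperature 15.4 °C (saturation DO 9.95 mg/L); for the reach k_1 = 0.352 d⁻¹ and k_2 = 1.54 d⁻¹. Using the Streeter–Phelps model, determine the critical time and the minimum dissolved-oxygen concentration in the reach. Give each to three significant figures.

Mixed DO = (13.0×8.51 + 2.45×0.794)/(13.0+2.45) = 112.6/15.45 = 7.286 mg/L.
Mixed L₀ = (13.0×3.77 + 2.45×211)/(15.45) = 566.0/15.45 = 36.63 mg/L.
Initial deficit D₀ = C_s − DO₀ = 9.95 − 7.286 = 2.664 mg/L.
t_c = (1/1.188) ln[(1.54/0.352)(1 − 2.664×1.188/(0.352×36.63))] = 0.8418 × ln(3.301) = 1.005 d.
D_c = (0.352/1.54) × 36.63 × e^(−0.352×1.005) = 0.2286 × 36.63 × 0.7020 = 5.877 mg/L.
Minimum DO = 9.95 − 5.877 = 4.073 mg/L.

t_c ≈ 1.01 d; minimum DO ≈ 4.07 mg/L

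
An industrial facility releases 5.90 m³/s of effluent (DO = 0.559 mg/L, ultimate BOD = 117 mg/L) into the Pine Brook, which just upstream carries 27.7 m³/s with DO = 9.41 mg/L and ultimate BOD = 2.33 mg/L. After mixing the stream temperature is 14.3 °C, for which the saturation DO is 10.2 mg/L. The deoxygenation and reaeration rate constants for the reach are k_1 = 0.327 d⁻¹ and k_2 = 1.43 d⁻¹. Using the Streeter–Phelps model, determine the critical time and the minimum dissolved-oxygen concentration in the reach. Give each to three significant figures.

t_c ≈ 0.944 d; minimum DO ≈ 6.43 mg/L

Mixed DO = (27.7×9.41 + 5.90×0.559)/(27.7+5.90) = 264.0/33.60 = 7.856 mg/L.
Mixed L₀ = (27.7×2.33 + 5.90×117)/(33.60) = 754.8/33.60 = 22.47 mg/L.
Initial deficit D₀ = C_s − DO₀ = 10.2 − 7.856 = 2.344 mg/L.
t_c = (1/1.103) ln[(1.43/0.327)(1 − 2.344×1.103/(0.327×22.47))] = 0.9066 × ln(2.834) = 0.9444 d.
D_c = (0.327/1.43) × 22.47 × e^(−0.327×0.9444) = 0.2287 × 22.47 × 0.7343 = 3.772 mg/L.
Minimum DO = 10.2 − 3.772 = 6.428 mg/L.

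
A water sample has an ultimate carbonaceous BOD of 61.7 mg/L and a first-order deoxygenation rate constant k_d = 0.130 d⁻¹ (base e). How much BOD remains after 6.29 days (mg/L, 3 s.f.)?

L_t = L₀ e^(−k_d t) = 61.7 × e^(−0.130×6.29) = 61.7 × 0.4414 = 27.24 mg/L.

L ≈ 27.2 mg/L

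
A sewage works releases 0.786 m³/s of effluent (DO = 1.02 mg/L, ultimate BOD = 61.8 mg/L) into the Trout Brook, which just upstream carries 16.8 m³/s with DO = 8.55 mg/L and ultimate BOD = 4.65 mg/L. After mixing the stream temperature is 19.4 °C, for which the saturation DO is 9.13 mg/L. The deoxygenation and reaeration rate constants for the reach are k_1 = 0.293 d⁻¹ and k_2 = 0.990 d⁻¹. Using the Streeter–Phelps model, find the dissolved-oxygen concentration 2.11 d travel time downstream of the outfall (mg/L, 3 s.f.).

DO ≈ 7.76 mg/L

Mixed DO = (16.8×8.55 + 0.786×1.02)/(16.8+0.786) = 144.4/17.59 = 8.213 mg/L.
Mixed L₀ = (16.8×4.65 + 0.786×61.8)/(17.59) = 126.7/17.59 = 7.204 mg/L.
Initial deficit D₀ = C_s − DO₀ = 9.13 − 8.213 = 0.9166 mg/L.
D(2.11) = [0.293×7.204/(0.990−0.293)](e^(−0.293×2.11) − e^(−0.990×2.11)) + 0.9166 e^(−0.990×2.11)
= 3.028 × (0.5389 − 0.1238) + 0.9166 × 0.1238 = 1.371 mg/L.
DO = 9.13 − 1.371 = 7.759 mg/L.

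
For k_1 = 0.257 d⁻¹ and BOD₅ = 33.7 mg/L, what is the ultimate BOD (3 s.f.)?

L₀ ≈ 46.6 mg/L

BOD₅ = L₀(1 − e^(−5k_1)) ⇒ L₀ = BOD₅ / (1 − e^(−5×0.257))
= 33.7 / (1 − 0.2767) = 33.7 / 0.7233 = 46.59 mg/L.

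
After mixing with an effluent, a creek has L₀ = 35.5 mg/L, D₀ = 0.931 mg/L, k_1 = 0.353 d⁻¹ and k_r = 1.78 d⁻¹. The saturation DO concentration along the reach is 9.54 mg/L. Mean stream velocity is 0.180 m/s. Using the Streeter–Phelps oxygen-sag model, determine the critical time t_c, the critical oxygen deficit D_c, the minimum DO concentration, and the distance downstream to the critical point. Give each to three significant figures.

At the critical point dD/dt = 0, so k_1 L₀ e^(−k_1 t) = k_r D. Substituting D(t) from the Streeter–Phelps equation and solving for t gives
t_c = ln[(k_r/k_1)(1 − D₀(k_r−k_1)/(k_1 L₀))] / (k_r−k_1).
Here k_r−k_1 = 1.427 d⁻¹ and 1 − D₀(k_r−k_1)/(k_1 L₀) = 1 − 0.931×1.427/(0.353×35.5) = 0.8940, so
t_c = ln(5.042 × 0.8940) / 1.427 = 1.506 / 1.427 = 1.055 d.
D_c = (k_1/k_r) L₀ e^(−k_1 t_c) = (0.353/1.78) × 35.5 × e^(−0.353×1.055) = 0.1983 × 35.5 × 0.6890 = 4.851 mg/L.
Minimum DO = C_s − D_c = 9.54 − 4.851 = 4.689 mg/L.
x_c = v t_c = 0.180 m/s × 1.055 d × 86400 s/d = 16410 m ≈ 16.4 km.

t_c ≈ 1.06 d; D_c ≈ 4.85 mg/L; min DO ≈ 4.69 mg/L; x_c ≈ 16.4 km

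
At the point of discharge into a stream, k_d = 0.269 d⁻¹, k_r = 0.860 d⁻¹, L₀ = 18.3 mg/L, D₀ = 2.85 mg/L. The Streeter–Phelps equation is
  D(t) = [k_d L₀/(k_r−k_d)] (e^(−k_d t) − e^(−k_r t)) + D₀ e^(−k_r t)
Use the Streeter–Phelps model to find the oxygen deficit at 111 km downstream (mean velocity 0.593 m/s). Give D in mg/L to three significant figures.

D ≈ 3.80 mg/L

Travel time t = x/v = 111 km / (0.593 m/s) = 111000 m / 0.593 m/s = 187200 s = 2.166 d.
k_d L₀/(k_r−k_d) = 0.269×18.3/(0.860−0.269) = 4.923/0.5910 = 8.329 mg/L.
e^(−k_d t) = e^(−0.269×2.166) = 0.5583; e^(−k_r t) = e^(−0.860×2.166) = 0.1552.
D = 8.329 × (0.5583 − 0.1552) + 2.85 × 0.1552 = 3.358 + 0.4423 = 3.800 mg/L.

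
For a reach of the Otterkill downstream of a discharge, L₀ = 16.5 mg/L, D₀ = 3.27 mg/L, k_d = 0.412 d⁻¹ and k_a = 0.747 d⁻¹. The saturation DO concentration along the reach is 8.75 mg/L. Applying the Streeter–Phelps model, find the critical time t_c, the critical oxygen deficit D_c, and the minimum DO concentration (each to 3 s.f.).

t_c = [1/(k_a−k_d)] ln[(k_a/k_d)(1 − D₀(k_a−k_d)/(k_d L₀))]
= [1/(0.747−0.412)] ln[(0.747/0.412)(1 − 3.27×0.3350/(0.412×16.5))]
= (1/0.3350) ln[1.813 × 0.8389] = 2.985 × ln(1.521) = 2.985 × 0.4193 = 1.252 d.
L(t_c) = L₀ e^(−k_d t_c) = 16.5 × 0.5971 = 9.852 mg/L, and at the critical point k_a D_c = k_d L, so D_c = (0.412/0.747) × 9.852 = 5.434 mg/L.
Minimum DO = C_s − D_c = 8.75 − 5.434 = 3.316 mg/L.

t_c ≈ 1.25 d; D_c ≈ 5.43 mg/L; min DO ≈ 3.32 mg/L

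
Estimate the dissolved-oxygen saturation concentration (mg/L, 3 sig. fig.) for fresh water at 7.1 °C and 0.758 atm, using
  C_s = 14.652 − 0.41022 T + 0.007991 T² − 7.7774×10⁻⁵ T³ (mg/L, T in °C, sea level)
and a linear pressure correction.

At sea level: C_s = 14.652 − 0.41022×7.1 + 0.007991×7.1² − 7.7774×10⁻⁵×7.1³ = 12.11 mg/L.
Pressure correction: C_s' = 12.11 × 0.758 = 9.183 mg/L.

C_s ≈ 9.18 mg/L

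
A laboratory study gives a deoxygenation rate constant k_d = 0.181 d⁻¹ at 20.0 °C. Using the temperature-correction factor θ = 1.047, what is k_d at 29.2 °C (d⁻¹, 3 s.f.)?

k_d ≈ 0.276 d⁻¹

k_d(T₂) = k_d(T₁) · θ^(T₂−T₁) = 0.181 × 1.047^(29.2−20.0)
= 0.181 × 1.047^9.20 = 0.181 × 1.526 = 0.2762 d⁻¹.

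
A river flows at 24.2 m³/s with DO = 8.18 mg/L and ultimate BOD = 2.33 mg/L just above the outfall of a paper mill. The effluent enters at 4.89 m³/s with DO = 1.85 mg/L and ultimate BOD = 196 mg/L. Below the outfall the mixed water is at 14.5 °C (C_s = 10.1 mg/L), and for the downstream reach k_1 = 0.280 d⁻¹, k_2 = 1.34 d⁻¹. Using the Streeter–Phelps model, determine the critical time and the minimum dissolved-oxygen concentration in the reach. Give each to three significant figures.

Mixed DO = (24.2×8.18 + 4.89×1.85)/(24.2+4.89) = 207.0/29.09 = 7.116 mg/L.
Mixed L₀ = (24.2×2.33 + 4.89×196)/(29.09) = 1015/29.09 = 34.89 mg/L.
Initial deficit D₀ = C_s − DO₀ = 10.1 − 7.116 = 2.984 mg/L.
t_c = (1/1.060) ln[(1.34/0.280)(1 − 2.984×1.060/(0.280×34.89))] = 0.9434 × ln(3.236) = 1.108 d.
D_c = (0.280/1.34) × 34.89 × e^(−0.280×1.108) = 0.2090 × 34.89 × 0.7333 = 5.345 mg/L.
Minimum DO = 10.1 − 5.345 = 4.755 mg/L.

t_c ≈ 1.11 d; minimum DO ≈ 4.75 mg/L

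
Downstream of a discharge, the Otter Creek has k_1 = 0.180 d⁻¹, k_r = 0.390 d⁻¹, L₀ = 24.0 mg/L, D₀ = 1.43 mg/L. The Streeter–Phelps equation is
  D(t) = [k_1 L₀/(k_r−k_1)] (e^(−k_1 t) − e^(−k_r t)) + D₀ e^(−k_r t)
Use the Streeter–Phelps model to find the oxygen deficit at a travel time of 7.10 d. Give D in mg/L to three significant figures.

D ≈ 4.53 mg/L

k_1 L₀/(k_r−k_1) = 0.180×24.0/(0.390−0.180) = 4.320/0.2100 = 20.57 mg/L.
e^(−k_1 t) = e^(−0.180×7.100) = 0.2786; e^(−k_r t) = e^(−0.390×7.100) = 0.06272.
D = 20.57 × (0.2786 − 0.06272) + 1.43 × 0.06272 = 4.441 + 0.08970 = 4.530 mg/L.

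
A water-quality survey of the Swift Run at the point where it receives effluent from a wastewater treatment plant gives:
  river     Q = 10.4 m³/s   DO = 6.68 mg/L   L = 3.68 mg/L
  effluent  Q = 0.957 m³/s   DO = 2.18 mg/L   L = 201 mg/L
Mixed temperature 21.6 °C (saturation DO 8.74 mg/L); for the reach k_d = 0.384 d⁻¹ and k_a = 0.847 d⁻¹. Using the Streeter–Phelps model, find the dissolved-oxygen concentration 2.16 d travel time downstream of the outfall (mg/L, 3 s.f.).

Mixed DO = (10.4×6.68 + 0.957×2.18)/(10.4+0.957) = 71.56/11.36 = 6.301 mg/L.
Mixed L₀ = (10.4×3.68 + 0.957×201)/(11.36) = 230.6/11.36 = 20.31 mg/L.
Initial deficit D₀ = C_s − DO₀ = 8.74 − 6.301 = 2.439 mg/L.
D(2.16) = [0.384×20.31/(0.847−0.384)](e^(−0.384×2.16) − e^(−0.847×2.16)) + 2.439 e^(−0.847×2.16)
= 16.84 × (0.4363 − 0.1605) + 2.439 × 0.1605 = 5.037 mg/L.
DO = 8.74 − 5.037 = 3.703 mg/L.

DO ≈ 3.70 mg/L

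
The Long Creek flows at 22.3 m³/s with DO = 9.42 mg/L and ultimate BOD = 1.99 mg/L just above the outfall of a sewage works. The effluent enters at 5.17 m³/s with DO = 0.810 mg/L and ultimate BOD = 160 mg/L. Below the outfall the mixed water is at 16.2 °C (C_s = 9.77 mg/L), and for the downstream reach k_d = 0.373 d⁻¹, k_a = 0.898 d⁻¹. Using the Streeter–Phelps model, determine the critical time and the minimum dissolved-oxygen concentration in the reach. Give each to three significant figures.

t_c ≈ 1.50 d; minimum DO ≈ 2.24 mg/L

Mixed DO = (22.3×9.42 + 5.17×0.810)/(22.3+5.17) = 214.3/27.47 = 7.800 mg/L.
Mixed L₀ = (22.3×1.99 + 5.17×160)/(27.47) = 871.6/27.47 = 31.73 mg/L.
Initial deficit D₀ = C_s − DO₀ = 9.77 − 7.800 = 1.970 mg/L.
t_c = (1/0.5250) ln[(0.898/0.373)(1 − 1.970×0.5250/(0.373×31.73))] = 1.905 × ln(2.197) = 1.499 d.
D_c = (0.373/0.898) × 31.73 × e^(−0.373×1.499) = 0.4154 × 31.73 × 0.5716 = 7.534 mg/L.
Minimum DO = 9.77 − 7.534 = 2.236 mg/L.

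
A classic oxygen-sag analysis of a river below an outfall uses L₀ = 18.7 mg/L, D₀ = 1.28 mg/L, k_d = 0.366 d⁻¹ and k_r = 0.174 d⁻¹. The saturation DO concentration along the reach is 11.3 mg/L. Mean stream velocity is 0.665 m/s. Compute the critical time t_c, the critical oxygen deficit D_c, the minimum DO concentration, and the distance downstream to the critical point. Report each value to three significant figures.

t_c ≈ 3.69 d; D_c ≈ 10.2 mg/L; min DO ≈ 1.10 mg/L; x_c ≈ 212 km

At the critical point dD/dt = 0, so k_d L₀ e^(−k_d t) = k_r D. Substituting D(t) from the Streeter–Phelps equation and solving for t gives
t_c = ln[(k_r/k_d)(1 − D₀(k_r−k_d)/(k_d L₀))] / (k_r−k_d).
Here k_r−k_d = -0.1920 d⁻¹ and 1 − D₀(k_r−k_d)/(k_d L₀) = 1 − 1.28×-0.1920/(0.366×18.7) = 1.036, so
t_c = ln(0.4754 × 1.036) / -0.1920 = -0.7083 / -0.1920 = 3.689 d.
L(t_c) = L₀ e^(−k_d t_c) = 18.7 × 0.2592 = 4.847 mg/L, and at the critical point k_r D_c = k_d L, so D_c = (0.366/0.174) × 4.847 = 10.20 mg/L.
Minimum DO = C_s − D_c = 11.3 − 10.20 = 1.105 mg/L.
x_c = v t_c = 0.665 m/s × 3.689 d × 86400 s/d = 212000 m ≈ 212 km.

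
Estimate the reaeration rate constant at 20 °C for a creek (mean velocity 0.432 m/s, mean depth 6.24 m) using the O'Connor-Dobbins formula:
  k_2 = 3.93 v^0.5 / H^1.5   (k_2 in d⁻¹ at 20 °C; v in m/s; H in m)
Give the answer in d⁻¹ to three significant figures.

k_2 = 3.93 × 0.432^0.5 / 6.24^1.5 = 3.93 × 0.6573 / 15.59 = 0.1657 d⁻¹.

k_2 ≈ 0.166 d⁻¹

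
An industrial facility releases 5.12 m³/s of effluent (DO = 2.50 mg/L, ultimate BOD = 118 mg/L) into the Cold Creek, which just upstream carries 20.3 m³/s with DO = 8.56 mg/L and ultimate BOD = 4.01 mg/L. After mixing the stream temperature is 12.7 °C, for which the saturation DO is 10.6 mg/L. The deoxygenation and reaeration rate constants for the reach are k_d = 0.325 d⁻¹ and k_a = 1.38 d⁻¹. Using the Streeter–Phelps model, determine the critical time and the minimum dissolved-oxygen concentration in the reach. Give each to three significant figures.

t_c ≈ 0.898 d; minimum DO ≈ 5.86 mg/L

Mixed DO = (20.3×8.56 + 5.12×2.50)/(20.3+5.12) = 186.6/25.42 = 7.339 mg/L.
Mixed L₀ = (20.3×4.01 + 5.12×118)/(25.42) = 685.6/25.42 = 26.97 mg/L.
Initial deficit D₀ = C_s − DO₀ = 10.6 − 7.339 = 3.261 mg/L.
t_c = (1/1.055) ln[(1.38/0.325)(1 − 3.261×1.055/(0.325×26.97))] = 0.9479 × ln(2.580) = 0.8983 d.
D_c = (0.325/1.38) × 26.97 × e^(−0.325×0.8983) = 0.2355 × 26.97 × 0.7468 = 4.743 mg/L.
Minimum DO = 10.6 − 4.743 = 5.857 mg/L.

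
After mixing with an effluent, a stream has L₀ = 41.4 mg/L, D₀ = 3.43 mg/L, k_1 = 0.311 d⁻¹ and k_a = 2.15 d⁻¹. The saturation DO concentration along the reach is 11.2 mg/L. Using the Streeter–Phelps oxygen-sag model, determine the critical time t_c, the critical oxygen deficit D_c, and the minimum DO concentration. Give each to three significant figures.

With k_a/k_1 = 6.913 and 1 − D₀(k_a−k_1)/(k_1 L₀) = 0.5101,
t_c = ln(6.913 × 0.5101) / (2.15 − 0.311) = ln(3.526) / 1.839 = 1.260/1.839 = 0.6853 d.
D_c = (k_1/k_a) L₀ e^(−k_1 t_c) = (0.311/2.15) × 41.4 × e^(−0.311×0.6853) = 0.1447 × 41.4 × 0.8081 = 4.839 mg/L.
Minimum DO = C_s − D_c = 11.2 − 4.839 = 6.361 mg/L.

t_c ≈ 0.685 d; D_c ≈ 4.84 mg/L; min DO ≈ 6.36 mg/L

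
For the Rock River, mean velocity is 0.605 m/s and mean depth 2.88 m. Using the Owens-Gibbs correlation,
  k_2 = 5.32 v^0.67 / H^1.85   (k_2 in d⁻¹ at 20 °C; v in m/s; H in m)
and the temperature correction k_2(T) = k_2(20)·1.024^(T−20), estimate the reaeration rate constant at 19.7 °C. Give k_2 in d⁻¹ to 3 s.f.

k_2 ≈ 0.533 d⁻¹

k_2(20) = 5.32 × 0.605^0.67 / 2.88^1.85 = 5.32 × 0.7141 / 7.077 = 0.5368 d⁻¹.
k_2(19.7) = 0.5368 × 1.024^(19.7−20) = 0.5368 × 0.9929 = 0.5330 d⁻¹.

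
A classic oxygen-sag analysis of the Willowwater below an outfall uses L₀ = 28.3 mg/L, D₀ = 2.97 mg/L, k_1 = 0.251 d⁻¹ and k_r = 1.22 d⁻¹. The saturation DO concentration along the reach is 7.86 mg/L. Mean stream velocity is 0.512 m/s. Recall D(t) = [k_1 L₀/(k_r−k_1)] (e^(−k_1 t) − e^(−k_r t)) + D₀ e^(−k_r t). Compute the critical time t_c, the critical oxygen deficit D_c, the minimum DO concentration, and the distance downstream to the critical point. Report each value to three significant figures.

With k_r/k_1 = 4.861 and 1 − D₀(k_r−k_1)/(k_1 L₀) = 0.5948,
t_c = ln(4.861 × 0.5948) / (1.22 − 0.251) = ln(2.891) / 0.9690 = 1.062/0.9690 = 1.096 d.
L(t_c) = L₀ e^(−k_1 t_c) = 28.3 × 0.7596 = 21.50 mg/L, and at the critical point k_r D_c = k_1 L, so D_c = (0.251/1.22) × 21.50 = 4.422 mg/L.
Minimum DO = C_s − D_c = 7.86 − 4.422 = 3.438 mg/L.
x_c = v t_c = 0.512 m/s × 1.096 d × 86400 s/d = 48470 m ≈ 48.5 km.

t_c ≈ 1.10 d; D_c ≈ 4.42 mg/L; min DO ≈ 3.44 mg/L; x_c ≈ 48.5 km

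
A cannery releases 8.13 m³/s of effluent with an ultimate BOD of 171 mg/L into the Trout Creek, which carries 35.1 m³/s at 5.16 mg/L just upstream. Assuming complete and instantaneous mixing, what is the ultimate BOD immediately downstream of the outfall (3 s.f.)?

Flow-weighted mixing: C = (Q_r C_r + Q_w C_w)/(Q_r + Q_w)
= (35.1×5.16 + 8.13×171)/(35.1 + 8.13) = 1571/43.23 = 36.35 mg/L.

36.3 mg/L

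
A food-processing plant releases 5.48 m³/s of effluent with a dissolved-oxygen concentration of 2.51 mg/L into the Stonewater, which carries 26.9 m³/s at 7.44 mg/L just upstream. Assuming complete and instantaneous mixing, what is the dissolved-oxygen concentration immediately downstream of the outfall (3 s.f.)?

Flow-weighted mixing: C = (Q_r C_r + Q_w C_w)/(Q_r + Q_w)
= (26.9×7.44 + 5.48×2.51)/(26.9 + 5.48) = 213.9/32.38 = 6.606 mg/L.

6.61 mg/L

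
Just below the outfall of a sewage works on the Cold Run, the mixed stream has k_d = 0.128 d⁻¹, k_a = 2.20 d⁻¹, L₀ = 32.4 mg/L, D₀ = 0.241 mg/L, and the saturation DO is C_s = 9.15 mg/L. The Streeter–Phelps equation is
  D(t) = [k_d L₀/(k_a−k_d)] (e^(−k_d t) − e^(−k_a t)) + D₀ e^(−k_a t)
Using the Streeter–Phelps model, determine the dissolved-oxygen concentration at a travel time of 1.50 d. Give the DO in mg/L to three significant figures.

k_d L₀/(k_a−k_d) = 0.128×32.4/(2.20−0.128) = 4.147/2.072 = 2.002 mg/L.
e^(−k_d t) = e^(−0.128×1.500) = 0.8253; e^(−k_a t) = e^(−2.20×1.500) = 0.03688.
D = 2.002 × (0.8253 − 0.03688) + 0.241 × 0.03688 = 1.578 + 0.008889 = 1.587 mg/L.
DO = C_s − D = 9.15 − 1.587 = 7.563 mg/L.

DO ≈ 7.56 mg/L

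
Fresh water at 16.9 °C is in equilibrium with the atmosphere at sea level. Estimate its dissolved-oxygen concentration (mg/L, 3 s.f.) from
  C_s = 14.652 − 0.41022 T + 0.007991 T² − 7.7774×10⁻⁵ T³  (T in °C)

C_s ≈ 9.63 mg/L

C_s = 14.652 − 0.41022×16.9 + 0.007991×16.9² − 7.7774×10⁻⁵×16.9³ = 9.626 mg/L.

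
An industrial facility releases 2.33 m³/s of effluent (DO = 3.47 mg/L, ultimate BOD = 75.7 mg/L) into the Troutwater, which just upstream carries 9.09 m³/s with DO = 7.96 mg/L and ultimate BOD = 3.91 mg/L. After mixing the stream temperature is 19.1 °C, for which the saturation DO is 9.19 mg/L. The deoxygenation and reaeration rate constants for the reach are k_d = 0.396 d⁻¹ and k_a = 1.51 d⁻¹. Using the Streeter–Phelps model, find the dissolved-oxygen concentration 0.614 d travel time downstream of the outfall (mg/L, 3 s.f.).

DO ≈ 5.78 mg/L

Mixed DO = (9.09×7.96 + 2.33×3.47)/(9.09+2.33) = 80.44/11.42 = 7.044 mg/L.
Mixed L₀ = (9.09×3.91 + 2.33×75.7)/(11.42) = 211.9/11.42 = 18.56 mg/L.
Initial deficit D₀ = C_s − DO₀ = 9.19 − 7.044 = 2.146 mg/L.
D(0.614) = [0.396×18.56/(1.51−0.396)](e^(−0.396×0.614) − e^(−1.51×0.614)) + 2.146 e^(−1.51×0.614)
= 6.597 × (0.7842 − 0.3957) + 2.146 × 0.3957 = 3.412 mg/L.
DO = 9.19 − 3.412 = 5.778 mg/L.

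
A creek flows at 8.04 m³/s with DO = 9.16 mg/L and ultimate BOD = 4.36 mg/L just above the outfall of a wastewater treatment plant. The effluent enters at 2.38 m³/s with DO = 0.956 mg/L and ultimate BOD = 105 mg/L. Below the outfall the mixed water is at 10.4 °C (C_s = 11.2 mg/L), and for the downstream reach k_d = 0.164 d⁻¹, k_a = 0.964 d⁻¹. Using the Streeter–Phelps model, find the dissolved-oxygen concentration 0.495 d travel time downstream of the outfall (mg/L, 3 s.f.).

Mixed DO = (8.04×9.16 + 2.38×0.956)/(8.04+2.38) = 75.92/10.42 = 7.286 mg/L.
Mixed L₀ = (8.04×4.36 + 2.38×105)/(10.42) = 285.0/10.42 = 27.35 mg/L.
Initial deficit D₀ = C_s − DO₀ = 11.2 − 7.286 = 3.914 mg/L.
D(0.495) = [0.164×27.35/(0.964−0.164)](e^(−0.164×0.495) − e^(−0.964×0.495)) + 3.914 e^(−0.964×0.495)
= 5.606 × (0.9220 − 0.6205) + 3.914 × 0.6205 = 4.119 mg/L.
DO = 11.2 − 4.119 = 7.081 mg/L.

DO ≈ 7.08 mg/L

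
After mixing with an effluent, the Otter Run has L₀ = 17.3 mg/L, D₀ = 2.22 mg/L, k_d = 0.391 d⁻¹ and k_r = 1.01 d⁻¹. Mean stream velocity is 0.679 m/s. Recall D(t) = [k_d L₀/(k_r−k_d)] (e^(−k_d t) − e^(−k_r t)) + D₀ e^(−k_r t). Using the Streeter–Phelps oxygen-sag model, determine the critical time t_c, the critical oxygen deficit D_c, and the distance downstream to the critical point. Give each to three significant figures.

At the critical point dD/dt = 0, so k_d L₀ e^(−k_d t) = k_r D. Substituting D(t) from the Streeter–Phelps equation and solving for t gives
t_c = ln[(k_r/k_d)(1 − D₀(k_r−k_d)/(k_d L₀))] / (k_r−k_d).
Here k_r−k_d = 0.6190 d⁻¹ and 1 − D₀(k_r−k_d)/(k_d L₀) = 1 − 2.22×0.6190/(0.391×17.3) = 0.7968, so
t_c = ln(2.583 × 0.7968) / 0.6190 = 0.7219 / 0.6190 = 1.166 d.
D_c = (k_d/k_r) L₀ e^(−k_d t_c) = (0.391/1.01) × 17.3 × e^(−0.391×1.166) = 0.3871 × 17.3 × 0.6338 = 4.245 mg/L.
x_c = v t_c = 0.679 m/s × 1.166 d × 86400 s/d = 68420 m ≈ 68.4 km.

t_c ≈ 1.17 d; D_c ≈ 4.24 mg/L; x_c ≈ 68.4 km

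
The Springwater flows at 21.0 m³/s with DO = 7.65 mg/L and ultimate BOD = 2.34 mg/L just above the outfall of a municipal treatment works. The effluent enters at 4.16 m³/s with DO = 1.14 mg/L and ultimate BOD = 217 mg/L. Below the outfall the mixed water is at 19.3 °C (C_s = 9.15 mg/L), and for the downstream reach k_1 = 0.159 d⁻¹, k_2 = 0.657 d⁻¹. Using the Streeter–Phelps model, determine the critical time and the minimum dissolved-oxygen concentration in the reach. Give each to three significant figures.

Mixed DO = (21.0×7.65 + 4.16×1.14)/(21.0+4.16) = 165.4/25.16 = 6.574 mg/L.
Mixed L₀ = (21.0×2.34 + 4.16×217)/(25.16) = 951.9/25.16 = 37.83 mg/L.
Initial deficit D₀ = C_s − DO₀ = 9.15 − 6.574 = 2.576 mg/L.
t_c = (1/0.4980) ln[(0.657/0.159)(1 − 2.576×0.4980/(0.159×37.83))] = 2.008 × ln(3.251) = 2.367 d.
D_c = (0.159/0.657) × 37.83 × e^(−0.159×2.367) = 0.2420 × 37.83 × 0.6863 = 6.284 mg/L.
Minimum DO = 9.15 − 6.284 = 2.866 mg/L.

t_c ≈ 2.37 d; minimum DO ≈ 2.87 mg/L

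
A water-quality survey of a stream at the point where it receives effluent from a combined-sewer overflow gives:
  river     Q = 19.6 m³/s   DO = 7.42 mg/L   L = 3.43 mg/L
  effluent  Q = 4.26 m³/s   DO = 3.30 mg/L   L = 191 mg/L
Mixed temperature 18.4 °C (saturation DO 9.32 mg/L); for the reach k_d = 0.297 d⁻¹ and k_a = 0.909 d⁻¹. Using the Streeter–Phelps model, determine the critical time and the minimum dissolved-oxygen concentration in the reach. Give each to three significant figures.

t_c ≈ 1.57 d; minimum DO ≈ 1.75 mg/L

Mixed DO = (19.6×7.42 + 4.26×3.30)/(19.6+4.26) = 159.5/23.86 = 6.684 mg/L.
Mixed L₀ = (19.6×3.43 + 4.26×191)/(23.86) = 880.9/23.86 = 36.92 mg/L.
Initial deficit D₀ = C_s − DO₀ = 9.32 − 6.684 = 2.636 mg/L.
t_c = (1/0.6120) ln[(0.909/0.297)(1 − 2.636×0.6120/(0.297×36.92))] = 1.634 × ln(2.610) = 1.568 d.
D_c = (0.297/0.909) × 36.92 × e^(−0.297×1.568) = 0.3267 × 36.92 × 0.6277 = 7.572 mg/L.
Minimum DO = 9.32 − 7.572 = 1.748 mg/L.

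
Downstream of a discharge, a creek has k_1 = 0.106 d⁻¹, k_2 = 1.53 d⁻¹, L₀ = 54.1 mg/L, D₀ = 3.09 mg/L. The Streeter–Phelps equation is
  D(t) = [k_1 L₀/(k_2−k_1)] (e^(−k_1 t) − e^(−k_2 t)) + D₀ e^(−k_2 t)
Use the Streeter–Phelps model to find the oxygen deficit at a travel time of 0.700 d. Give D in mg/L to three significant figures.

k_1 L₀/(k_2−k_1) = 0.106×54.1/(1.53−0.106) = 5.735/1.424 = 4.027 mg/L.
e^(−k_1 t) = e^(−0.106×0.7000) = 0.9285; e^(−k_2 t) = e^(−1.53×0.7000) = 0.3427.
D = 4.027 × (0.9285 − 0.3427) + 3.09 × 0.3427 = 2.359 + 1.059 = 3.418 mg/L.

D ≈ 3.42 mg/L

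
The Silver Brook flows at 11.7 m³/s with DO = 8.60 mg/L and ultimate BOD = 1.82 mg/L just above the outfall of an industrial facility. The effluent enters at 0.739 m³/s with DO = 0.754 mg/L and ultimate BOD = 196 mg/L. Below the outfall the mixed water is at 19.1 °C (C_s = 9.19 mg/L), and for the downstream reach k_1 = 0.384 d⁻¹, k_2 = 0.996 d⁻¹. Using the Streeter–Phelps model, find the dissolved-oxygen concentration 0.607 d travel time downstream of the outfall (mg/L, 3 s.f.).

DO ≈ 6.55 mg/L

Mixed DO = (11.7×8.60 + 0.739×0.754)/(11.7+0.739) = 101.2/12.44 = 8.134 mg/L.
Mixed L₀ = (11.7×1.82 + 0.739×196)/(12.44) = 166.1/12.44 = 13.36 mg/L.
Initial deficit D₀ = C_s − DO₀ = 9.19 − 8.134 = 1.056 mg/L.
D(0.607) = [0.384×13.36/(0.996−0.384)](e^(−0.384×0.607) − e^(−0.996×0.607)) + 1.056 e^(−0.996×0.607)
= 8.380 × (0.7921 − 0.5463) + 1.056 × 0.5463 = 2.637 mg/L.
DO = 9.19 − 2.637 = 6.553 mg/L.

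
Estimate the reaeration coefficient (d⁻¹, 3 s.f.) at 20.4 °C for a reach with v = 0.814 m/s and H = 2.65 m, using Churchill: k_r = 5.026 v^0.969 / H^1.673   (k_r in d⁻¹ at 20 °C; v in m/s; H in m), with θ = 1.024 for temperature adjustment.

k_r ≈ 0.814 d⁻¹

k_r(20) = 5.026 × 0.814^0.969 / 2.65^1.673 = 5.026 × 0.8192 / 5.106 = 0.8064 d⁻¹.
k_r(20.4) = 0.8064 × 1.024^(20.4−20) = 0.8064 × 1.010 = 0.8140 d⁻¹.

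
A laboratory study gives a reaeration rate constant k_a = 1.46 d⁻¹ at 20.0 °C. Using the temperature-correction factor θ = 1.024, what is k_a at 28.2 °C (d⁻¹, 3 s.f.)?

k_a(T₂) = k_a(T₁) · θ^(T₂−T₁) = 1.46 × 1.024^(28.2−20.0)
= 1.46 × 1.024^8.20 = 1.46 × 1.215 = 1.773 d⁻¹.

k_a ≈ 1.77 d⁻¹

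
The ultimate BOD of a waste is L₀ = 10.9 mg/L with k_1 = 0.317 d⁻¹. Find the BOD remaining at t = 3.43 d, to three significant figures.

L ≈ 3.67 mg/L

L_t = L₀ e^(−k_1 t) = 10.9 × e^(−0.317×3.43) = 10.9 × 0.3371 = 3.675 mg/L.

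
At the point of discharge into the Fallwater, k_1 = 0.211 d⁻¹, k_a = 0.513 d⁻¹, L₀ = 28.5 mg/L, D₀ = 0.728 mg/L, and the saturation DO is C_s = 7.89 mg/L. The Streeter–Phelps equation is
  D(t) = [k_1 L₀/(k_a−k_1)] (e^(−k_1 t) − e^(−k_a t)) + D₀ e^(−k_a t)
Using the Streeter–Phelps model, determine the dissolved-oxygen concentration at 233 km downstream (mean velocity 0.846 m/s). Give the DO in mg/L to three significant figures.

Travel time t = x/v = 233 km / (0.846 m/s) = 233000 m / 0.846 m/s = 275400 s = 3.188 d.
k_1 L₀/(k_a−k_1) = 0.211×28.5/(0.513−0.211) = 6.013/0.3020 = 19.91 mg/L.
e^(−k_1 t) = e^(−0.211×3.188) = 0.5104; e^(−k_a t) = e^(−0.513×3.188) = 0.1949.
D = 19.91 × (0.5104 − 0.1949) + 0.728 × 0.1949 = 6.282 + 0.1419 = 6.424 mg/L.
DO = C_s − D = 7.89 − 6.424 = 1.466 mg/L.

DO ≈ 1.47 mg/L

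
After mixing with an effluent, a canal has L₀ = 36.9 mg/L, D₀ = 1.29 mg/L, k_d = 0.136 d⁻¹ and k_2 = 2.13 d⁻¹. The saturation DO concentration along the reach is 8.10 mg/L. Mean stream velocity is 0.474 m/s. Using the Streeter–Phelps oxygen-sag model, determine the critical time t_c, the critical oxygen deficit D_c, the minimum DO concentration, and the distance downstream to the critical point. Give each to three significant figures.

With k_2/k_d = 15.66 and 1 − D₀(k_2−k_d)/(k_d L₀) = 0.4874,
t_c = ln(15.66 × 0.4874) / (2.13 − 0.136) = ln(7.634) / 1.994 = 2.033/1.994 = 1.019 d.
L(t_c) = L₀ e^(−k_d t_c) = 36.9 × 0.8705 = 32.12 mg/L, and at the critical point k_2 D_c = k_d L, so D_c = (0.136/2.13) × 32.12 = 2.051 mg/L.
Minimum DO = C_s − D_c = 8.10 − 2.051 = 6.049 mg/L.
x_c = v t_c = 0.474 m/s × 1.019 d × 86400 s/d = 41750 m ≈ 41.7 km.

t_c ≈ 1.02 d; D_c ≈ 2.05 mg/L; min DO ≈ 6.05 mg/L; x_c ≈ 41.7 km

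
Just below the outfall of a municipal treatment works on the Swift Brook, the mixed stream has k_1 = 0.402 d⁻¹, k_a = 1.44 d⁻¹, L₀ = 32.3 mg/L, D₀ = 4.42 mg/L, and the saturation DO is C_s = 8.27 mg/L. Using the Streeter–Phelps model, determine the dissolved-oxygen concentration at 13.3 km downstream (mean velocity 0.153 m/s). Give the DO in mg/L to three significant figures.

Travel time t = x/v = 13.3 km / (0.153 m/s) = 13300 m / 0.153 m/s = 86930 s = 1.006 d.
k_1 L₀/(k_a−k_1) = 0.402×32.3/(1.44−0.402) = 12.98/1.038 = 12.51 mg/L.
e^(−k_1 t) = e^(−0.402×1.006) = 0.6673; e^(−k_a t) = e^(−1.44×1.006) = 0.2349.
D = 12.51 × (0.6673 − 0.2349) + 4.42 × 0.2349 = 5.410 + 1.038 = 6.448 mg/L.
DO = C_s − D = 8.27 − 6.448 = 1.822 mg/L.

DO ≈ 1.82 mg/L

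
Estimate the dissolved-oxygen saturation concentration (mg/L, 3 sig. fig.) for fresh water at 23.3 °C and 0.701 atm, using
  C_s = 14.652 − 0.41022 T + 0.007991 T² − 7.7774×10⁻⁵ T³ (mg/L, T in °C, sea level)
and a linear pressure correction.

At sea level: C_s = 14.652 − 0.41022×23.3 + 0.007991×23.3² − 7.7774×10⁻⁵×23.3³ = 8.448 mg/L.
Pressure correction: C_s' = 8.448 × 0.701 = 5.922 mg/L.

C_s ≈ 5.92 mg/L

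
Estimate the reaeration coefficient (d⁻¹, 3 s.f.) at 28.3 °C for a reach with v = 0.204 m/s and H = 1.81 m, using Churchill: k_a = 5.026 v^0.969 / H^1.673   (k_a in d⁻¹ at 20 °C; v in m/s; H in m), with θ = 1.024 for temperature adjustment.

k_a(20) = 5.026 × 0.204^0.969 / 1.81^1.673 = 5.026 × 0.2143 / 2.698 = 0.3992 d⁻¹.
k_a(28.3) = 0.3992 × 1.024^(28.3−20) = 0.3992 × 1.218 = 0.4860 d⁻¹.

k_a ≈ 0.486 d⁻¹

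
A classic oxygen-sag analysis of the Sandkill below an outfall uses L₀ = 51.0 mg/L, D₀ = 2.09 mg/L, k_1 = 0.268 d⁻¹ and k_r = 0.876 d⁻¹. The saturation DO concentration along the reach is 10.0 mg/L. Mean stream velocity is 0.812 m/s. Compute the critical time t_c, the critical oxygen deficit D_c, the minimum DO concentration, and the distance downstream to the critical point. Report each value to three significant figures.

At the critical point dD/dt = 0, so k_1 L₀ e^(−k_1 t) = k_r D. Substituting D(t) from the Streeter–Phelps equation and solving for t gives
t_c = ln[(k_r/k_1)(1 − D₀(k_r−k_1)/(k_1 L₀))] / (k_r−k_1).
Here k_r−k_1 = 0.6080 d⁻¹ and 1 − D₀(k_r−k_1)/(k_1 L₀) = 1 − 2.09×0.6080/(0.268×51.0) = 0.9070, so
t_c = ln(3.269 × 0.9070) / 0.6080 = 1.087 / 0.6080 = 1.787 d.
L(t_c) = L₀ e^(−k_1 t_c) = 51.0 × 0.6194 = 31.59 mg/L, and at the critical point k_r D_c = k_1 L, so D_c = (0.268/0.876) × 31.59 = 9.664 mg/L.
Minimum DO = C_s − D_c = 10.0 − 9.664 = 0.3361 mg/L.
x_c = v t_c = 0.812 m/s × 1.787 d × 86400 s/d = 125400 m ≈ 125 km.

t_c ≈ 1.79 d; D_c ≈ 9.66 mg/L; min DO ≈ 0.336 mg/L; x_c ≈ 125 km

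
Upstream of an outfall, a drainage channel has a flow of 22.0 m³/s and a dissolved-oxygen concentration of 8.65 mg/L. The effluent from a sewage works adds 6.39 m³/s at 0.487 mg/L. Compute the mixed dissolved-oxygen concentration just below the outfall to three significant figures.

Flow-weighted mixing: C = (Q_r C_r + Q_w C_w)/(Q_r + Q_w)
= (22.0×8.65 + 6.39×0.487)/(22.0 + 6.39) = 193.4/28.39 = 6.813 mg/L.

6.81 mg/L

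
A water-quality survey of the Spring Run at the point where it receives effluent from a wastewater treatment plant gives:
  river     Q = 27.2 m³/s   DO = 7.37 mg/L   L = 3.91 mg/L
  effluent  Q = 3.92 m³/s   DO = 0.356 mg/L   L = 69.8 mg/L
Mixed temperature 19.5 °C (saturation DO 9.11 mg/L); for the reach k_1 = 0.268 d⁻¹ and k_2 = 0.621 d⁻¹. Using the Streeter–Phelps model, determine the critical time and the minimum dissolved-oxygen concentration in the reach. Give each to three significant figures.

Mixed DO = (27.2×7.37 + 3.92×0.356)/(27.2+3.92) = 201.9/31.12 = 6.486 mg/L.
Mixed L₀ = (27.2×3.91 + 3.92×69.8)/(31.12) = 380.0/31.12 = 12.21 mg/L.
Initial deficit D₀ = C_s − DO₀ = 9.11 − 6.486 = 2.624 mg/L.
t_c = (1/0.3530) ln[(0.621/0.268)(1 − 2.624×0.3530/(0.268×12.21))] = 2.833 × ln(1.661) = 1.438 d.
D_c = (0.268/0.621) × 12.21 × e^(−0.268×1.438) = 0.4316 × 12.21 × 0.6802 = 3.584 mg/L.
Minimum DO = 9.11 − 3.584 = 5.526 mg/L.

t_c ≈ 1.44 d; minimum DO ≈ 5.53 mg/L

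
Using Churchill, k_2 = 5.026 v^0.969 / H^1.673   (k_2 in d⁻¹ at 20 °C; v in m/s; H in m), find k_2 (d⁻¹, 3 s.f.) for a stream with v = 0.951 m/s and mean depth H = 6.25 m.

k_2 ≈ 0.223 d⁻¹

k_2 = 5.026 × 0.951^0.969 / 6.25^1.673 = 5.026 × 0.9525 / 21.45 = 0.2231 d⁻¹.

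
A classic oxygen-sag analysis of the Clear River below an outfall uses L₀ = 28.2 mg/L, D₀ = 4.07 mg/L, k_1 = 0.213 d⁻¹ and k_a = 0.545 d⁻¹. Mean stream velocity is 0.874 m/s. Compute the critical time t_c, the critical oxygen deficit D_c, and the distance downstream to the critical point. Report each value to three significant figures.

With k_a/k_1 = 2.559 and 1 − D₀(k_a−k_1)/(k_1 L₀) = 0.7750,
t_c = ln(2.559 × 0.7750) / (0.545 − 0.213) = ln(1.983) / 0.3320 = 0.6847/0.3320 = 2.062 d.
D_c = (k_1/k_a) L₀ e^(−k_1 t_c) = (0.213/0.545) × 28.2 × e^(−0.213×2.062) = 0.3908 × 28.2 × 0.6445 = 7.103 mg/L.
x_c = v t_c = 0.874 m/s × 2.062 d × 86400 s/d = 155700 m ≈ 156 km.

t_c ≈ 2.06 d; D_c ≈ 7.10 mg/L; x_c ≈ 156 km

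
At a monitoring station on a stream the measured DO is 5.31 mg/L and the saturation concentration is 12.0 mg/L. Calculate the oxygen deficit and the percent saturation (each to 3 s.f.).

D ≈ 6.69 mg/L; 44.2 % saturation

D = C_s − C = 12.0 − 5.31 = 6.69 mg/L.
% saturation = 5.31/12.0 × 100 = 44.2 %.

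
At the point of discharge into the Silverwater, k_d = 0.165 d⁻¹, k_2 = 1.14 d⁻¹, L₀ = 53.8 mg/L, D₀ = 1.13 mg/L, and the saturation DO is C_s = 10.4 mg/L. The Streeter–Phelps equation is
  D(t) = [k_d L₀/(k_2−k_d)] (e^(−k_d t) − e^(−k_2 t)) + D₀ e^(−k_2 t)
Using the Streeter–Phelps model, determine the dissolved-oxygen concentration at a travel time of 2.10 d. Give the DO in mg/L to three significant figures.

DO ≈ 4.69 mg/L

k_d L₀/(k_2−k_d) = 0.165×53.8/(1.14−0.165) = 8.877/0.9750 = 9.105 mg/L.
e^(−k_d t) = e^(−0.165×2.100) = 0.7072; e^(−k_2 t) = e^(−1.14×2.100) = 0.09126.
D = 9.105 × (0.7072 − 0.09126) + 1.13 × 0.09126 = 5.607 + 0.1031 = 5.711 mg/L.
DO = C_s − D = 10.4 − 5.711 = 4.689 mg/L.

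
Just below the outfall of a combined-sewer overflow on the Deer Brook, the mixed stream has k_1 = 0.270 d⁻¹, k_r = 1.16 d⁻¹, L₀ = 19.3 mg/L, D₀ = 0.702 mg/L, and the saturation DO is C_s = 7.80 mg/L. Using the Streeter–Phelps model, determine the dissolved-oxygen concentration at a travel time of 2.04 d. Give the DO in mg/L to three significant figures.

k_1 L₀/(k_r−k_1) = 0.270×19.3/(1.16−0.270) = 5.211/0.8900 = 5.855 mg/L.
e^(−k_1 t) = e^(−0.270×2.040) = 0.5765; e^(−k_r t) = e^(−1.16×2.040) = 0.09382.
D = 5.855 × (0.5765 − 0.09382) + 0.702 × 0.09382 = 2.826 + 0.06586 = 2.892 mg/L.
DO = C_s − D = 7.80 − 2.892 = 4.908 mg/L.

DO ≈ 4.91 mg/L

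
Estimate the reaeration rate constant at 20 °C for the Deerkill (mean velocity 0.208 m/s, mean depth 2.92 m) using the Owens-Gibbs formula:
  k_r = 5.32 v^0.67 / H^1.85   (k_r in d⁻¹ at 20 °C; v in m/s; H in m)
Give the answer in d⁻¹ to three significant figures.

k_r ≈ 0.256 d⁻¹

k_r = 5.32 × 0.208^0.67 / 2.92^1.85 = 5.32 × 0.3492 / 7.260 = 0.2559 d⁻¹.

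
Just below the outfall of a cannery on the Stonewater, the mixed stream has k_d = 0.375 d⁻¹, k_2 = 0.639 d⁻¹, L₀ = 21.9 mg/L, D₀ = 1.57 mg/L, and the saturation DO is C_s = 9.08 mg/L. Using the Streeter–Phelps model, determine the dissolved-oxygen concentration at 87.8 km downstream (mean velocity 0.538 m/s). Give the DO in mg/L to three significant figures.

DO ≈ 2.60 mg/L

Travel time t = x/v = 87.8 km / (0.538 m/s) = 87800 m / 0.538 m/s = 163200 s = 1.889 d.
k_d L₀/(k_2−k_d) = 0.375×21.9/(0.639−0.375) = 8.212/0.2640 = 31.11 mg/L.
e^(−k_d t) = e^(−0.375×1.889) = 0.4925; e^(−k_2 t) = e^(−0.639×1.889) = 0.2991.
D = 31.11 × (0.4925 − 0.2991) + 1.57 × 0.2991 = 6.015 + 0.4696 = 6.485 mg/L.
DO = C_s − D = 9.08 − 6.485 = 2.595 mg/L.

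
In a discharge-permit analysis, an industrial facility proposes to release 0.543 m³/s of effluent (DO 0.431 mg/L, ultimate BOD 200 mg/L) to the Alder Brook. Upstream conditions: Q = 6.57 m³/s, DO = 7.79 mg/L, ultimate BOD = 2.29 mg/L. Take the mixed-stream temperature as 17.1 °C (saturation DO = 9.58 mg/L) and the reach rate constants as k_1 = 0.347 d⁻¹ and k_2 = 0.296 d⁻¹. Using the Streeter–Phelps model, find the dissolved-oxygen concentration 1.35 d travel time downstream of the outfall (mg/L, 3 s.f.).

DO ≈ 2.73 mg/L

Mixed DO = (6.57×7.79 + 0.543×0.431)/(6.57+0.543) = 51.41/7.113 = 7.228 mg/L.
Mixed L₀ = (6.57×2.29 + 0.543×200)/(7.113) = 123.6/7.113 = 17.38 mg/L.
Initial deficit D₀ = C_s − DO₀ = 9.58 − 7.228 = 2.352 mg/L.
D(1.35) = [0.347×17.38/(0.296−0.347)](e^(−0.347×1.35) − e^(−0.296×1.35)) + 2.352 e^(−0.296×1.35)
= -118.3 × (0.6260 − 0.6706) + 2.352 × 0.6706 = 6.854 mg/L.
DO = 9.58 − 6.854 = 2.726 mg/L.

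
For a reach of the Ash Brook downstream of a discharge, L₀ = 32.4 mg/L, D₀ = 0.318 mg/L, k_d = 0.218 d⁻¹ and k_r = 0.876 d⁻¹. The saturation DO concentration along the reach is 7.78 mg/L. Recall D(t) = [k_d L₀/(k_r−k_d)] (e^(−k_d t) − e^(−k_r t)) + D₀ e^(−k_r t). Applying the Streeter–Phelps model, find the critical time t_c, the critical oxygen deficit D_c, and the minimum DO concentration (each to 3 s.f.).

t_c ≈ 2.07 d; D_c ≈ 5.14 mg/L; min DO ≈ 2.64 mg/L

t_c = [1/(k_r−k_d)] ln[(k_r/k_d)(1 − D₀(k_r−k_d)/(k_d L₀))]
= [1/(0.876−0.218)] ln[(0.876/0.218)(1 − 0.318×0.6580/(0.218×32.4))]
= (1/0.6580) ln[4.018 × 0.9704] = 1.520 × ln(3.899) = 1.520 × 1.361 = 2.068 d.
L(t_c) = L₀ e^(−k_d t_c) = 32.4 × 0.6371 = 20.64 mg/L, and at the critical point k_r D_c = k_d L, so D_c = (0.218/0.876) × 20.64 = 5.137 mg/L.
Minimum DO = C_s − D_c = 7.78 − 5.137 = 2.643 mg/L.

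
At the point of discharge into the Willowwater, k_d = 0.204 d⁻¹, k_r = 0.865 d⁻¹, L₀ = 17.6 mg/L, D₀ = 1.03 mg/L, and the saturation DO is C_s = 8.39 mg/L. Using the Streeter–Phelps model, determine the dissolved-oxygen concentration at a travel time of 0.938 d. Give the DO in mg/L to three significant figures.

k_d L₀/(k_r−k_d) = 0.204×17.6/(0.865−0.204) = 3.590/0.6610 = 5.432 mg/L.
e^(−k_d t) = e^(−0.204×0.9380) = 0.8258; e^(−k_r t) = e^(−0.865×0.9380) = 0.4442.
D = 5.432 × (0.8258 − 0.4442) + 1.03 × 0.4442 = 2.073 + 0.4576 = 2.530 mg/L.
DO = C_s − D = 8.39 − 2.530 = 5.860 mg/L.

DO ≈ 5.86 mg/L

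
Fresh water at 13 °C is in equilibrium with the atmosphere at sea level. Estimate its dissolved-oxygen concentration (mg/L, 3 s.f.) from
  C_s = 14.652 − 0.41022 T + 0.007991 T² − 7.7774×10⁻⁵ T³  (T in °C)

C_s = 14.652 − 0.41022×13 + 0.007991×13² − 7.7774×10⁻⁵×13³ = 10.50 mg/L.

C_s ≈ 10.5 mg/L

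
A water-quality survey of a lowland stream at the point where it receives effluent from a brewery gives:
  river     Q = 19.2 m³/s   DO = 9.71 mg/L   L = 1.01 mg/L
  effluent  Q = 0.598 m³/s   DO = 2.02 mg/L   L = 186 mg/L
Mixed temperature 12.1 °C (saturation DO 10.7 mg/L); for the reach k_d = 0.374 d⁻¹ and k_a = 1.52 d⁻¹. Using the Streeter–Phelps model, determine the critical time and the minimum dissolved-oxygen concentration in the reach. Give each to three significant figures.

Mixed DO = (19.2×9.71 + 0.598×2.02)/(19.2+0.598) = 187.6/19.80 = 9.478 mg/L.
Mixed L₀ = (19.2×1.01 + 0.598×186)/(19.80) = 130.6/19.80 = 6.598 mg/L.
Initial deficit D₀ = C_s − DO₀ = 10.7 − 9.478 = 1.222 mg/L.
t_c = (1/1.146) ln[(1.52/0.374)(1 − 1.222×1.146/(0.374×6.598))] = 0.8726 × ln(1.757) = 0.4918 d.
D_c = (0.374/1.52) × 6.598 × e^(−0.374×0.4918) = 0.2461 × 6.598 × 0.8320 = 1.351 mg/L.
Minimum DO = 10.7 − 1.351 = 9.349 mg/L.

t_c ≈ 0.492 d; minimum DO ≈ 9.35 mg/L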